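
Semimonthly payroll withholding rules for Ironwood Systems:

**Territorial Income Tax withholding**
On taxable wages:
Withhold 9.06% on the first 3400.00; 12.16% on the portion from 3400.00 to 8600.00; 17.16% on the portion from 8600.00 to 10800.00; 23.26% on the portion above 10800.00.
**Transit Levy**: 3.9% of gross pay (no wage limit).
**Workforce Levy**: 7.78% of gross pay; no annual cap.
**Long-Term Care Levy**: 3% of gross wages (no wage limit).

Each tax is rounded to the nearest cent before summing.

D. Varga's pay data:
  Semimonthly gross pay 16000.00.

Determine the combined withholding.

4876.20

Territorial Income Tax: taxable = 16000.00
  1317.88 + 23.26% × (16000.00 − 10800.00) = 1317.88 + 23.26% × 5200.00 = 2527.40
Transit Levy: 3.9% × 16000.00 = 624.00
Workforce Levy: 7.78% × 16000.00 = 1244.80
Long-Term Care Levy: 3% × 16000.00 = 480.00
Total: 2527.40 + 624.00 + 1244.80 + 480.00 = 4876.20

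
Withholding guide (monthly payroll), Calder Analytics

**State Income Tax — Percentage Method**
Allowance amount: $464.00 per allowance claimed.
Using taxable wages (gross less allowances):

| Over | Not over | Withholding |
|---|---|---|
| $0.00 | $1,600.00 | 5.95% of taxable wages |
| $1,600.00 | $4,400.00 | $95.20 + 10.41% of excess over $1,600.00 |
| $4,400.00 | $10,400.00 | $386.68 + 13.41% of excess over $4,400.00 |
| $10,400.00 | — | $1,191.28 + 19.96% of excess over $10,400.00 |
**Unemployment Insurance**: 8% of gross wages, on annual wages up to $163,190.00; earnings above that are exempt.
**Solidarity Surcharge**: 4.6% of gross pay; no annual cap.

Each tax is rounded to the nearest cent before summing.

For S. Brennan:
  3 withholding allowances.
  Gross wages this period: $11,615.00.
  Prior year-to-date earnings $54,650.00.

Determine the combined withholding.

$2,631.03

State Income Tax: taxable = $11,615.00 − 3×$464.00 = $10,223.00
  $386.68 + 13.41% × ($10,223.00 − $4,400.00) = $386.68 + 13.41% × $5,823.00 = $1,167.54
Unemployment Insurance: 8% × $11,615.00 = $929.20
Solidarity Surcharge: 4.6% × $11,615.00 = $534.29
Total: $1,167.54 + $929.20 + $534.29 = $2,631.03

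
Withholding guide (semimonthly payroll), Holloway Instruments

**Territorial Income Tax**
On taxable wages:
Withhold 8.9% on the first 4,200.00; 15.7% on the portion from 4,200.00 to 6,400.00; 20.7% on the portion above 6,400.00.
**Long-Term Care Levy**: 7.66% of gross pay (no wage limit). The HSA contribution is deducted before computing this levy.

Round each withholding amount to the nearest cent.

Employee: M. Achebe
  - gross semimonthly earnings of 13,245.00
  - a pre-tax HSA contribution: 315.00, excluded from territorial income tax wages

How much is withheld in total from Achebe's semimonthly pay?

Territorial Income Tax: taxable = 13,245.00 − 315.00 = 12,930.00
  719.20 + 20.7% × (12,930.00 − 6,400.00) = 719.20 + 20.7% × 6,530.00 = 2,070.91
Long-Term Care Levy: 7.66% × 12,930.00 = 990.44
Total: 2,070.91 + 990.44 = 3,061.35

3,061.35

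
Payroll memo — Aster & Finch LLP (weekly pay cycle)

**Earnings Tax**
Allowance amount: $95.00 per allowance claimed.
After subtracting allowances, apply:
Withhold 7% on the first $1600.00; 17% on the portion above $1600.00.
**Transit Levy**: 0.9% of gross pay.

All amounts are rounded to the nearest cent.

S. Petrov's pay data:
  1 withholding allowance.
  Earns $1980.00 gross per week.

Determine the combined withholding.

Earnings Tax: taxable = $1980.00 − 1×$95.00 = $1885.00
  $112.00 + 17% × ($1885.00 − $1600.00) = $112.00 + 17% × $285.00 = $160.45
Transit Levy: 0.9% × $1980.00 = $17.82
Total: $160.45 + $17.82 = $178.27

$178.27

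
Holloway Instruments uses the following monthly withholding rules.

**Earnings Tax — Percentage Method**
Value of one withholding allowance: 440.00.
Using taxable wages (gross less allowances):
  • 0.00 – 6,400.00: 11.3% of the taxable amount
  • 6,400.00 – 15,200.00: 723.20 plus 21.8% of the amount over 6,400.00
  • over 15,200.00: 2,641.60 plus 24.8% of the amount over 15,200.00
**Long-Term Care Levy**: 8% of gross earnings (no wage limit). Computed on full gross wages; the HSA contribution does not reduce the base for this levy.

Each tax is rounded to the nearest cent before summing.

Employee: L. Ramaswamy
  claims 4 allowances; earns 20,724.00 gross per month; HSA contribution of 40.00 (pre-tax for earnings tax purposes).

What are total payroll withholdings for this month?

5,223.07

Earnings Tax: taxable = 20,724.00 − 40.00 − 4×440.00 = 18,924.00
  2,641.60 + 24.8% × (18,924.00 − 15,200.00) = 2,641.60 + 24.8% × 3,724.00 = 3,565.15
Long-Term Care Levy: 8% × 20,724.00 = 1,657.92
Total: 3,565.15 + 1,657.92 = 5,223.07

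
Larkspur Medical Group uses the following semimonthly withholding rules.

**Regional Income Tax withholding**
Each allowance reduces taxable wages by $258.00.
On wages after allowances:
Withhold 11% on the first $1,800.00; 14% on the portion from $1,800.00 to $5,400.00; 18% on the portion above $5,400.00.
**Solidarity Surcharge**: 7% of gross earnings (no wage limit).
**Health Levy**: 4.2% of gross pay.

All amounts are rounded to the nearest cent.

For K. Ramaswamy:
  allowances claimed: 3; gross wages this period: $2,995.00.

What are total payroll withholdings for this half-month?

$592.38

Regional Income Tax: taxable = $2,995.00 − 3×$258.00 = $2,221.00
  $198.00 + 14% × ($2,221.00 − $1,800.00) = $198.00 + 14% × $421.00 = $256.94
Solidarity Surcharge: 7% × $2,995.00 = $209.65
Health Levy: 4.2% × $2,995.00 = $125.79
Total: $256.94 + $209.65 + $125.79 = $592.38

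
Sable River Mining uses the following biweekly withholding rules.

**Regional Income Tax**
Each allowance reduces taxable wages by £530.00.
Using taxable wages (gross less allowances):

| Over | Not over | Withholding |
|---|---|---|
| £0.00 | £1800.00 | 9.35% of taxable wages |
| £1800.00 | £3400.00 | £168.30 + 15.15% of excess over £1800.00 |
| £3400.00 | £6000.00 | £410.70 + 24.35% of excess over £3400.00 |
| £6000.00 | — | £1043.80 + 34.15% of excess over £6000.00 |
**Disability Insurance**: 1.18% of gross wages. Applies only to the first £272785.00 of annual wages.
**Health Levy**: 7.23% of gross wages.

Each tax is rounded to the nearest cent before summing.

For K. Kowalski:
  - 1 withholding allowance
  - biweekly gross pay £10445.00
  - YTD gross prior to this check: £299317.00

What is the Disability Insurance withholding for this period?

Disability Insurance: YTD £299317.00 ≥ cap £272785.00 → £0.00

£0.00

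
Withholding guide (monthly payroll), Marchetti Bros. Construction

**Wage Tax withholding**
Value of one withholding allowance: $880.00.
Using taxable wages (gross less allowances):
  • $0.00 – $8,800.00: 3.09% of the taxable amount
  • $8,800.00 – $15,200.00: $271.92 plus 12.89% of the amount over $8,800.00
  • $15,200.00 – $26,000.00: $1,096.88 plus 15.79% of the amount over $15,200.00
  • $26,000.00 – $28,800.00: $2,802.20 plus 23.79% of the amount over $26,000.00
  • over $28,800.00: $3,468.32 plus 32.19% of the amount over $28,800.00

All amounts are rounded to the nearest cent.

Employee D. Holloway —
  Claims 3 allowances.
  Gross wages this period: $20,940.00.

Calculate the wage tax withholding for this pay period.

$1,586.37

Wage Tax: taxable = $20,940.00 − 3×$880.00 = $18,300.00
  $1,096.88 + 15.79% × ($18,300.00 − $15,200.00) = $1,096.88 + 15.79% × $3,100.00 = $1,586.37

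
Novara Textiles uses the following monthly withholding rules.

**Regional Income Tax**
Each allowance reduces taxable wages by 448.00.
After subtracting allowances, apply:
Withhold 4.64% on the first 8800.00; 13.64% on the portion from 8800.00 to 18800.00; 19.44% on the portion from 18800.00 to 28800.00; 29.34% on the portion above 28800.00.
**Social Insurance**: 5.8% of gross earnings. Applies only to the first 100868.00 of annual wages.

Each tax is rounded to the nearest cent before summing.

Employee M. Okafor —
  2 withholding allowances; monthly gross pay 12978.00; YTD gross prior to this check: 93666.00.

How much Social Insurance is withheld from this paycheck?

Social Insurance: cap 100868.00 − YTD 93666.00 = 7202.00 subject; 5.8% × 7202.00 = 417.72

417.72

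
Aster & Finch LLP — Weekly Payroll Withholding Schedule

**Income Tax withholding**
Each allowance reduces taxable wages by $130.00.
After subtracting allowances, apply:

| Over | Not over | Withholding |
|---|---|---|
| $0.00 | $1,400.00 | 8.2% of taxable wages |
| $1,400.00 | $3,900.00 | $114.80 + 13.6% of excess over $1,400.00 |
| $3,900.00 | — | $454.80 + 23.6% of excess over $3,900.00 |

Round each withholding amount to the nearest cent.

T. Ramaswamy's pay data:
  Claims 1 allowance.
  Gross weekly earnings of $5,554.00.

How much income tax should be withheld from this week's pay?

Income Tax: taxable = $5,554.00 − 1×$130.00 = $5,424.00
  $454.80 + 23.6% × ($5,424.00 − $3,900.00) = $454.80 + 23.6% × $1,524.00 = $814.46

$814.46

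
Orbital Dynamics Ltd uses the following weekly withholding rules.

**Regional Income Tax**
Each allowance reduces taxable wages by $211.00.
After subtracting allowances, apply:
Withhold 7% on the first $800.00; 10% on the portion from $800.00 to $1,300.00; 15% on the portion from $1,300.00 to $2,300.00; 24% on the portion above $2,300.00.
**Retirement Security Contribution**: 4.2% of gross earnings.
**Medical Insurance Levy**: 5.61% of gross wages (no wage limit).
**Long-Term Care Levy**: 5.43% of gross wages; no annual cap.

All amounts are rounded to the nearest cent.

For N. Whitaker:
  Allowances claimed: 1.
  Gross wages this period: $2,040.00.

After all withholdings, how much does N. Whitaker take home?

$1,543.76

Regional Income Tax: taxable = $2,040.00 − 1×$211.00 = $1,829.00
  $106.00 + 15% × ($1,829.00 − $1,300.00) = $106.00 + 15% × $529.00 = $185.35
Retirement Security Contribution: 4.2% × $2,040.00 = $85.68
Medical Insurance Levy: 5.61% × $2,040.00 = $114.44
Long-Term Care Levy: 5.43% × $2,040.00 = $110.77
Total withheld: $185.35 + $85.68 + $114.44 + $110.77 = $496.24
Net pay: $2,040.00 − $496.24 = $1,543.76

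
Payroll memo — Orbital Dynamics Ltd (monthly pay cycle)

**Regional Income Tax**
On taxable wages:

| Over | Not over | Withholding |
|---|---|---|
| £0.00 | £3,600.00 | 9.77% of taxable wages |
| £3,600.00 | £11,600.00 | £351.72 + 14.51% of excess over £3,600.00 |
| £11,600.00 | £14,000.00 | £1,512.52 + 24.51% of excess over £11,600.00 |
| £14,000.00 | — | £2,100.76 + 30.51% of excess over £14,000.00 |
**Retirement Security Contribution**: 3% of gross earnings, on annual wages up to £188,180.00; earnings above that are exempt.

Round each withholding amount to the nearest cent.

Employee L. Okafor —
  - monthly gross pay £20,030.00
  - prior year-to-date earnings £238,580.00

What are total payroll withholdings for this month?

£3,940.51

Regional Income Tax: taxable = £20,030.00
  £2,100.76 + 30.51% × (£20,030.00 − £14,000.00) = £2,100.76 + 30.51% × £6,030.00 = £3,940.51
Retirement Security Contribution: YTD £238,580.00 ≥ cap £188,180.00 → £0.00
Total: £3,940.51 + £0.00 = £3,940.51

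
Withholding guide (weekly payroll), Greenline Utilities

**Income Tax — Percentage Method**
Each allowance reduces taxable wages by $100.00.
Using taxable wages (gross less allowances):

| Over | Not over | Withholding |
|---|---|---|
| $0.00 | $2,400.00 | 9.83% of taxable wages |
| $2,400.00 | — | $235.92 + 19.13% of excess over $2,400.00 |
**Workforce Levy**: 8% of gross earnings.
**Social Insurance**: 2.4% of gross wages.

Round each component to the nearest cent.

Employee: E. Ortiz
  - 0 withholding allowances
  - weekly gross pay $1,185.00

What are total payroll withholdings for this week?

$239.73

Income Tax: taxable = $1,185.00
  9.83% × $1,185.00 = $116.49
Workforce Levy: 8% × $1,185.00 = $94.80
Social Insurance: 2.4% × $1,185.00 = $28.44
Total: $116.49 + $94.80 + $28.44 = $239.73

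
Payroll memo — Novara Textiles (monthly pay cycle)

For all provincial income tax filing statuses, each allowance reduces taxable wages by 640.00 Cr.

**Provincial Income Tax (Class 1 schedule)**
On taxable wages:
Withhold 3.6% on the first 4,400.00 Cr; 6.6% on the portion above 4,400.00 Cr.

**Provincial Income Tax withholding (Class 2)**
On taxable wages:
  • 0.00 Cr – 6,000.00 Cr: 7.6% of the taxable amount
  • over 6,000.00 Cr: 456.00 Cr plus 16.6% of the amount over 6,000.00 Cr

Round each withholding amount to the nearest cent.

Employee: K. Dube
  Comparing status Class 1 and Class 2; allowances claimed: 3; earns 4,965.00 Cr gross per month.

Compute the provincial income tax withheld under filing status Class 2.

Provincial Income Tax (Class 2): taxable = 4,965.00 Cr − 3×640.00 Cr = 3,045.00 Cr
  7.6% × 3,045.00 Cr = 231.42 Cr

231.42 Cr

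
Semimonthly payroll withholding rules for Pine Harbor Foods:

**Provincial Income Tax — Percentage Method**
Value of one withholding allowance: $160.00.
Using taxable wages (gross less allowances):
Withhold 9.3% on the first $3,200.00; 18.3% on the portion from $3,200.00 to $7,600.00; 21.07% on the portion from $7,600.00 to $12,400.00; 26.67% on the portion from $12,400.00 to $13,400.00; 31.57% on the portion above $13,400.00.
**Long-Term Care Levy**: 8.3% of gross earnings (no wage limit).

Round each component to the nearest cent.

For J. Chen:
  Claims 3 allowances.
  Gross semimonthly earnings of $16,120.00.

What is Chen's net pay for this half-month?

Provincial Income Tax: taxable = $16,120.00 − 3×$160.00 = $15,640.00
  $2,380.86 + 31.57% × ($15,640.00 − $13,400.00) = $2,380.86 + 31.57% × $2,240.00 = $3,088.03
Long-Term Care Levy: 8.3% × $16,120.00 = $1,337.96
Total withheld: $3,088.03 + $1,337.96 = $4,425.99
Net pay: $16,120.00 − $4,425.99 = $11,694.01

$11,694.01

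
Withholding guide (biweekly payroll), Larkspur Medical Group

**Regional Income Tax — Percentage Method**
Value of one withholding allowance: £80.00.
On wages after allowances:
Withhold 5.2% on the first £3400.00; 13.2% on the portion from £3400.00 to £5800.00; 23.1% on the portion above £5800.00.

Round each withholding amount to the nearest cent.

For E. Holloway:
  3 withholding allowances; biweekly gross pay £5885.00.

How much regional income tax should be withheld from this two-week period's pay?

£473.14

Regional Income Tax: taxable = £5885.00 − 3×£80.00 = £5645.00
  £176.80 + 13.2% × (£5645.00 − £3400.00) = £176.80 + 13.2% × £2245.00 = £473.14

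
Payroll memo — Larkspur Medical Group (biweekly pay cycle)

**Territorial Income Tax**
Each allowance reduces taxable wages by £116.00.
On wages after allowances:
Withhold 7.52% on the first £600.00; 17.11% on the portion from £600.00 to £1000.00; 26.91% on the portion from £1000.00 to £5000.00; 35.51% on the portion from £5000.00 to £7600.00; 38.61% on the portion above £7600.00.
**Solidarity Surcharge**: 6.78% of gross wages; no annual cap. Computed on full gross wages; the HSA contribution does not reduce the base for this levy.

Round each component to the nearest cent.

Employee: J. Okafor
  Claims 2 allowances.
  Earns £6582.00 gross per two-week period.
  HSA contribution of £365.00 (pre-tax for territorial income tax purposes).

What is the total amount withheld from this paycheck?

£1985.99

Territorial Income Tax: taxable = £6582.00 − £365.00 − 2×£116.00 = £5985.00
  £1189.96 + 35.51% × (£5985.00 − £5000.00) = £1189.96 + 35.51% × £985.00 = £1539.73
Solidarity Surcharge: 6.78% × £6582.00 = £446.26
Total: £1539.73 + £446.26 = £1985.99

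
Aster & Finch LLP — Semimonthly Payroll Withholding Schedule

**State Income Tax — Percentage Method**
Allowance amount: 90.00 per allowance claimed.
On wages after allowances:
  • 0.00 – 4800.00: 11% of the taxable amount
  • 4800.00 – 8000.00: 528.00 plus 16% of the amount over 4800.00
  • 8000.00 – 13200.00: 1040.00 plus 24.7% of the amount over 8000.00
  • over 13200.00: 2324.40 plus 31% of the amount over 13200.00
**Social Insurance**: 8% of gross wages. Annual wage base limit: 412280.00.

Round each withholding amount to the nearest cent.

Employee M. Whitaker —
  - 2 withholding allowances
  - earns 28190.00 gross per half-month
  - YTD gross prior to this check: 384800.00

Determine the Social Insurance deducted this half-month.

Social Insurance: cap 412280.00 − YTD 384800.00 = 27480.00 subject; 8% × 27480.00 = 2198.40

2198.40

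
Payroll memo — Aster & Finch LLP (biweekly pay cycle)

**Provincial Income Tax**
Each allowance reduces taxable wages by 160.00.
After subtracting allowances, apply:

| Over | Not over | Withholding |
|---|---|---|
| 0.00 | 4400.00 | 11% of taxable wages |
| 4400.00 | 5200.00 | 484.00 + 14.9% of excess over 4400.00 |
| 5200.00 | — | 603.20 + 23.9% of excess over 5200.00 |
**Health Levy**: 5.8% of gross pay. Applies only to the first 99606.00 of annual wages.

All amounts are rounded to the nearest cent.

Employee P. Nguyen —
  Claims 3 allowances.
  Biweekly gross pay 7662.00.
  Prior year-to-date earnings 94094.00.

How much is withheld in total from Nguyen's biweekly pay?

Provincial Income Tax: taxable = 7662.00 − 3×160.00 = 7182.00
  603.20 + 23.9% × (7182.00 − 5200.00) = 603.20 + 23.9% × 1982.00 = 1076.90
Health Levy: cap 99606.00 − YTD 94094.00 = 5512.00 subject; 5.8% × 5512.00 = 319.70
Total: 1076.90 + 319.70 = 1396.60

1396.60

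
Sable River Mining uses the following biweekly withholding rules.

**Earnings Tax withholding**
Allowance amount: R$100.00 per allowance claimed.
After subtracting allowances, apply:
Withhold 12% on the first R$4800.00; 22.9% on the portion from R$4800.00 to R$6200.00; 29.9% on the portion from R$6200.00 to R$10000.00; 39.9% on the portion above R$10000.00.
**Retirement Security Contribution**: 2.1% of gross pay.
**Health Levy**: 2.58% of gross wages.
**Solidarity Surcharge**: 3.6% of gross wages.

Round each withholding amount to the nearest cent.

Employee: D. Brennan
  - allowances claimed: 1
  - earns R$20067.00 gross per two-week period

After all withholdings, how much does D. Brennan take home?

Earnings Tax: taxable = R$20067.00 − 1×R$100.00 = R$19967.00
  R$2032.80 + 39.9% × (R$19967.00 − R$10000.00) = R$2032.80 + 39.9% × R$9967.00 = R$6009.63
Retirement Security Contribution: 2.1% × R$20067.00 = R$421.41
Health Levy: 2.58% × R$20067.00 = R$517.73
Solidarity Surcharge: 3.6% × R$20067.00 = R$722.41
Total withheld: R$6009.63 + R$421.41 + R$517.73 + R$722.41 = R$7671.18
Net pay: R$20067.00 − R$7671.18 = R$12395.82

R$12395.82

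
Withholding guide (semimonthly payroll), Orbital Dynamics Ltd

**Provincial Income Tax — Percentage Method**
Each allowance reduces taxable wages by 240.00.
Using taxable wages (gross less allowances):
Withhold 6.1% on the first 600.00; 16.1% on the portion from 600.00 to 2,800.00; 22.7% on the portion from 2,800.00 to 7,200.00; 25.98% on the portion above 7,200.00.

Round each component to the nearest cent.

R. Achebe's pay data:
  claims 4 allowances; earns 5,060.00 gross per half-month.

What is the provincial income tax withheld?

685.90

Provincial Income Tax: taxable = 5,060.00 − 4×240.00 = 4,100.00
  390.80 + 22.7% × (4,100.00 − 2,800.00) = 390.80 + 22.7% × 1,300.00 = 685.90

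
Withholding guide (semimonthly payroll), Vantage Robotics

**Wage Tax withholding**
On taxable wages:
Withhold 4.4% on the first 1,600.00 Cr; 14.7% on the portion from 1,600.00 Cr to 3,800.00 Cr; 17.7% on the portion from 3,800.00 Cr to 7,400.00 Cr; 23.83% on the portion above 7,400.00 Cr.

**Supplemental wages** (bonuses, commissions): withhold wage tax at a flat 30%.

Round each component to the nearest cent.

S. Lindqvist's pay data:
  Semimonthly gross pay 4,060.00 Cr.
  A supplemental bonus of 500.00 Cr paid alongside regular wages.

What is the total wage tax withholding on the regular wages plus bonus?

589.82 Cr

Wage Tax: taxable = 4,060.00 Cr
  393.80 Cr + 17.7% × (4,060.00 Cr − 3,800.00 Cr) = 393.80 Cr + 17.7% × 260.00 Cr = 439.82 Cr
Supplemental (30% flat on bonus): 30% × 500.00 Cr = 150.00 Cr
Total wage tax: 439.82 Cr + 150.00 Cr = 589.82 Cr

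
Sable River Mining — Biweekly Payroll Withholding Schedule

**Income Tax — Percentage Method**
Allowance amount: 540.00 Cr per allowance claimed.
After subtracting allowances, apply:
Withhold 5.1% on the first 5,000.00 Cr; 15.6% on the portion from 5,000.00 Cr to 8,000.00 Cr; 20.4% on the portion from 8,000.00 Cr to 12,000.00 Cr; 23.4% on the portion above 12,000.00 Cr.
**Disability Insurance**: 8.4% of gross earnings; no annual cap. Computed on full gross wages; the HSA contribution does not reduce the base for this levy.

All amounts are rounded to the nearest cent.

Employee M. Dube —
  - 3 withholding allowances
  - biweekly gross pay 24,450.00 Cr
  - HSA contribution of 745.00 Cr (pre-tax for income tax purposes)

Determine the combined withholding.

Income Tax: taxable = 24,450.00 Cr − 745.00 Cr − 3×540.00 Cr = 22,085.00 Cr
  1,539.00 Cr + 23.4% × (22,085.00 Cr − 12,000.00 Cr) = 1,539.00 Cr + 23.4% × 10,085.00 Cr = 3,898.89 Cr
Disability Insurance: 8.4% × 24,450.00 Cr = 2,053.80 Cr
Total: 3,898.89 Cr + 2,053.80 Cr = 5,952.69 Cr

5,952.69 Cr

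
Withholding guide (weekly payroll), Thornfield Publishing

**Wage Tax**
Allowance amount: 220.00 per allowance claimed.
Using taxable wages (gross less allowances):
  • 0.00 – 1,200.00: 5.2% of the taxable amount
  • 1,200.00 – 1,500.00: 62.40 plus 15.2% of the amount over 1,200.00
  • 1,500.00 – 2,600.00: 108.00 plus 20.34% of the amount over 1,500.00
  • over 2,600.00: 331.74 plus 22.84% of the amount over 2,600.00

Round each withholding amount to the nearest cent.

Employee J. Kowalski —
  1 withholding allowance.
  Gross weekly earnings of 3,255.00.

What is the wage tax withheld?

Wage Tax: taxable = 3,255.00 − 1×220.00 = 3,035.00
  331.74 + 22.84% × (3,035.00 − 2,600.00) = 331.74 + 22.84% × 435.00 = 431.09

431.09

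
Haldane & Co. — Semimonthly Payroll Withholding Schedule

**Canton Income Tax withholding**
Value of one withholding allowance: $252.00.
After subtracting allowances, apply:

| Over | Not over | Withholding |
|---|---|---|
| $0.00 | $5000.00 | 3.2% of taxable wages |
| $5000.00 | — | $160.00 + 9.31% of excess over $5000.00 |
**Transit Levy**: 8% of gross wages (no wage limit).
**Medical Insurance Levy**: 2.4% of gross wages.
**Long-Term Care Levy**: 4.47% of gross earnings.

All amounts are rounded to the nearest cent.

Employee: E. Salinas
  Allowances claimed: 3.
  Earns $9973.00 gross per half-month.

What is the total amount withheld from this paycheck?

$2035.58

Canton Income Tax: taxable = $9973.00 − 3×$252.00 = $9217.00
  $160.00 + 9.31% × ($9217.00 − $5000.00) = $160.00 + 9.31% × $4217.00 = $552.60
Transit Levy: 8% × $9973.00 = $797.84
Medical Insurance Levy: 2.4% × $9973.00 = $239.35
Long-Term Care Levy: 4.47% × $9973.00 = $445.79
Total: $552.60 + $797.84 + $239.35 + $445.79 = $2035.58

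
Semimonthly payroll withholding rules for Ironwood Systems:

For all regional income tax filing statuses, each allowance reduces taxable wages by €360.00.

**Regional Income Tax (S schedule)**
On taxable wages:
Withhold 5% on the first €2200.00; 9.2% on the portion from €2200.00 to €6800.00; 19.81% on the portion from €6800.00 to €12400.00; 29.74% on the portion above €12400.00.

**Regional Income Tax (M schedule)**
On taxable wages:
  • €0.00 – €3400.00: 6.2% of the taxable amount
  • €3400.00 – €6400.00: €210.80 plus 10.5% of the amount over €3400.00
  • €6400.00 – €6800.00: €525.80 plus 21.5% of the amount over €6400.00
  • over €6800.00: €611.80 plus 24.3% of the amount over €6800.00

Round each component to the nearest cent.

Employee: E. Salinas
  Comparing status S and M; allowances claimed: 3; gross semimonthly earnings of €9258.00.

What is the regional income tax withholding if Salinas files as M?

Regional Income Tax (M): taxable = €9258.00 − 3×€360.00 = €8178.00
  €611.80 + 24.3% × (€8178.00 − €6800.00) = €611.80 + 24.3% × €1378.00 = €946.65

€946.65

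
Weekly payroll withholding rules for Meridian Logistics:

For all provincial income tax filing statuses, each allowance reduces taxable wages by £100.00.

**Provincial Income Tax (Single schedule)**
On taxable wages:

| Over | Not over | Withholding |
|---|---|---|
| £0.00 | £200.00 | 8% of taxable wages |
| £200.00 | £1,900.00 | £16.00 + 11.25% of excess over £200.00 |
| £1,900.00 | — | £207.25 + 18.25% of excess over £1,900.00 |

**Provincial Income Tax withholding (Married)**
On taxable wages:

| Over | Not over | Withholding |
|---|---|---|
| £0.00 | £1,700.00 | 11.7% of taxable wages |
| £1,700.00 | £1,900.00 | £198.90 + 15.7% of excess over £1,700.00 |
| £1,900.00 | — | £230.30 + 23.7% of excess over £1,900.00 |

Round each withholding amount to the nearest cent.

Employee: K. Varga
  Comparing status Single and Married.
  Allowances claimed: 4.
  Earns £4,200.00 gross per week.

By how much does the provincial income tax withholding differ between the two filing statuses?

£126.60

Provincial Income Tax (Single): taxable = £4,200.00 − 4×£100.00 = £3,800.00
  £207.25 + 18.25% × (£3,800.00 − £1,900.00) = £207.25 + 18.25% × £1,900.00 = £554.00
Provincial Income Tax (Married): taxable = £4,200.00 − 4×£100.00 = £3,800.00
  £230.30 + 23.7% × (£3,800.00 − £1,900.00) = £230.30 + 23.7% × £1,900.00 = £680.60
Difference: |£554.00 − £680.60| = £126.60 (higher under Married)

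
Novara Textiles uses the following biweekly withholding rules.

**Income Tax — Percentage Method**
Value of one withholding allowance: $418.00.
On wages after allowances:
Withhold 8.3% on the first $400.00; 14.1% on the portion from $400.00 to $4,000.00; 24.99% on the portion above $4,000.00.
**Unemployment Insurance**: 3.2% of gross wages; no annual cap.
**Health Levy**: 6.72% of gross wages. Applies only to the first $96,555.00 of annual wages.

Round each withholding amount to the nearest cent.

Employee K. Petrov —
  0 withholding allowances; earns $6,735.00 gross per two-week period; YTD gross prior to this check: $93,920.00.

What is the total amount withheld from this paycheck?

$1,616.87

Income Tax: taxable = $6,735.00
  $540.80 + 24.99% × ($6,735.00 − $4,000.00) = $540.80 + 24.99% × $2,735.00 = $1,224.28
Unemployment Insurance: 3.2% × $6,735.00 = $215.52
Health Levy: cap $96,555.00 − YTD $93,920.00 = $2,635.00 subject; 6.72% × $2,635.00 = $177.07
Total: $1,224.28 + $215.52 + $177.07 = $1,616.87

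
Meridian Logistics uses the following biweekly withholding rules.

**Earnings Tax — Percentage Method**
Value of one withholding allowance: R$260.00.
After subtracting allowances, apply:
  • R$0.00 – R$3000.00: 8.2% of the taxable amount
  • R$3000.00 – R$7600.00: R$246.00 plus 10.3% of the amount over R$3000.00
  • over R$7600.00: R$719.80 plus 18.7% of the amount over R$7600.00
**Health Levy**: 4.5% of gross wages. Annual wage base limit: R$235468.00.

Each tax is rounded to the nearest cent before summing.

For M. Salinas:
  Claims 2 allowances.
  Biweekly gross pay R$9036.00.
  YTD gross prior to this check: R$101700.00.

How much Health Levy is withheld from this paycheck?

R$406.62

Health Levy: 4.5% × R$9036.00 = R$406.62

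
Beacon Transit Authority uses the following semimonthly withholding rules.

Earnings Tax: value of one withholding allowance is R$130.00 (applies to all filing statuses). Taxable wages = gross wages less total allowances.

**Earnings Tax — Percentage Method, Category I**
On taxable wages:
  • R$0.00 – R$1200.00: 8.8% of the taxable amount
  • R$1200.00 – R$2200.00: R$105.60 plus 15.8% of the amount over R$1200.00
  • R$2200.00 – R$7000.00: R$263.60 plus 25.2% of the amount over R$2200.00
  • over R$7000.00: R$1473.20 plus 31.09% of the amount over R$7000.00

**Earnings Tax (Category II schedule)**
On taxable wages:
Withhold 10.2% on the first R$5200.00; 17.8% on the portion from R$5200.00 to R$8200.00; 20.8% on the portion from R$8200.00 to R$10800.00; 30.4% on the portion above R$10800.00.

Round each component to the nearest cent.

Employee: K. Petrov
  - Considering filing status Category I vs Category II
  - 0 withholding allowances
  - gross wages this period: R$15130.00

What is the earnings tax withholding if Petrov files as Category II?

Earnings Tax (Category II): taxable = R$15130.00
  R$1605.20 + 30.4% × (R$15130.00 − R$10800.00) = R$1605.20 + 30.4% × R$4330.00 = R$2921.52

R$2921.52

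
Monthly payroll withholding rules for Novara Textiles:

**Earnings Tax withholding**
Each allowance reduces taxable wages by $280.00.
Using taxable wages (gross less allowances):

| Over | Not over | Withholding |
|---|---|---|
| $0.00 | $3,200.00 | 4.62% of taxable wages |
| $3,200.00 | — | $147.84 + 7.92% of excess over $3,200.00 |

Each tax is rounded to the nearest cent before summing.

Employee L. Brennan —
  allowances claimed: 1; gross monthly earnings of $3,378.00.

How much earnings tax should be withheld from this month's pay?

$143.13

Earnings Tax: taxable = $3,378.00 − 1×$280.00 = $3,098.00
  4.62% × $3,098.00 = $143.13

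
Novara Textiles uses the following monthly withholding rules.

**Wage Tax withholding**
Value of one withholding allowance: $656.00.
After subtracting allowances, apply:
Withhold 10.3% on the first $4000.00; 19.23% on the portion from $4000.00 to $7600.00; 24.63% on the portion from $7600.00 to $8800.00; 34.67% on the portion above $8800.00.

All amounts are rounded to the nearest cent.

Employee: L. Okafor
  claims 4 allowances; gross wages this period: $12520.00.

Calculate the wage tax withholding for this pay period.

Wage Tax: taxable = $12520.00 − 4×$656.00 = $9896.00
  $1399.84 + 34.67% × ($9896.00 − $8800.00) = $1399.84 + 34.67% × $1096.00 = $1779.82

$1779.82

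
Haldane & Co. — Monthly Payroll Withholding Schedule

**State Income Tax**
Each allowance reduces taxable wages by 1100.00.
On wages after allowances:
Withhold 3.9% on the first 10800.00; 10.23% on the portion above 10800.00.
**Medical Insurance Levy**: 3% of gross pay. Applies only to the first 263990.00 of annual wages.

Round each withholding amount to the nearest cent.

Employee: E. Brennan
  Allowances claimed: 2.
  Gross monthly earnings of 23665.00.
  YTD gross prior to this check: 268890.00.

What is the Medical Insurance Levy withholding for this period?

Medical Insurance Levy: YTD 268890.00 ≥ cap 263990.00 → 0.00

0.00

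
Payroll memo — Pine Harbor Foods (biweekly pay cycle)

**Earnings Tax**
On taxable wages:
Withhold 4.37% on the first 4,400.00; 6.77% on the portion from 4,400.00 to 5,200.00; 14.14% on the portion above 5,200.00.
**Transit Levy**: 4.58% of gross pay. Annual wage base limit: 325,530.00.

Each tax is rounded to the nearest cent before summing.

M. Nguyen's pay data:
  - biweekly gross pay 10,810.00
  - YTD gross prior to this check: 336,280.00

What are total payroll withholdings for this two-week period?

1,039.69

Earnings Tax: taxable = 10,810.00
  246.44 + 14.14% × (10,810.00 − 5,200.00) = 246.44 + 14.14% × 5,610.00 = 1,039.69
Transit Levy: YTD 336,280.00 ≥ cap 325,530.00 → 0.00
Total: 1,039.69 + 0.00 = 1,039.69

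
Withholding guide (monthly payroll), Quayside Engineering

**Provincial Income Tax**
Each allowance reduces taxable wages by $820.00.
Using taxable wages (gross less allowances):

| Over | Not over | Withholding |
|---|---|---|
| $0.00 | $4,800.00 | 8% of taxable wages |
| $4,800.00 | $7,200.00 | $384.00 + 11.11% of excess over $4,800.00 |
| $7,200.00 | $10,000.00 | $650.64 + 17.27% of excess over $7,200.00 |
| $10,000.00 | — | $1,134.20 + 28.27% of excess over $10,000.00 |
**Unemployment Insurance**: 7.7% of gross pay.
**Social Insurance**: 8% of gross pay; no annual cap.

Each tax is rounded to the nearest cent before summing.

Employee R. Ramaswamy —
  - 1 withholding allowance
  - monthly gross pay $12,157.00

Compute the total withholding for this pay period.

$3,420.82

Provincial Income Tax: taxable = $12,157.00 − 1×$820.00 = $11,337.00
  $1,134.20 + 28.27% × ($11,337.00 − $10,000.00) = $1,134.20 + 28.27% × $1,337.00 = $1,512.17
Unemployment Insurance: 7.7% × $12,157.00 = $936.09
Social Insurance: 8% × $12,157.00 = $972.56
Total: $1,512.17 + $936.09 + $972.56 = $3,420.82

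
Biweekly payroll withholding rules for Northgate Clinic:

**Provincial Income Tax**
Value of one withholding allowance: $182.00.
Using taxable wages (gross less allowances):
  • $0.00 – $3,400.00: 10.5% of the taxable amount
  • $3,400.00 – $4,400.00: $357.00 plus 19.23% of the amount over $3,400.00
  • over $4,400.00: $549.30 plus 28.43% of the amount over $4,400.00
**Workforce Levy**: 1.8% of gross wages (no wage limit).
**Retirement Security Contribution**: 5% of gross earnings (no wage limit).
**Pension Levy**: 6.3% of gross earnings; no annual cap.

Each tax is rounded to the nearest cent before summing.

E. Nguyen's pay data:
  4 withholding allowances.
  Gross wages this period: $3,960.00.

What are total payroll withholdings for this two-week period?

Provincial Income Tax: taxable = $3,960.00 − 4×$182.00 = $3,232.00
  10.5% × $3,232.00 = $339.36
Workforce Levy: 1.8% × $3,960.00 = $71.28
Retirement Security Contribution: 5% × $3,960.00 = $198.00
Pension Levy: 6.3% × $3,960.00 = $249.48
Total: $339.36 + $71.28 + $198.00 + $249.48 = $858.12

$858.12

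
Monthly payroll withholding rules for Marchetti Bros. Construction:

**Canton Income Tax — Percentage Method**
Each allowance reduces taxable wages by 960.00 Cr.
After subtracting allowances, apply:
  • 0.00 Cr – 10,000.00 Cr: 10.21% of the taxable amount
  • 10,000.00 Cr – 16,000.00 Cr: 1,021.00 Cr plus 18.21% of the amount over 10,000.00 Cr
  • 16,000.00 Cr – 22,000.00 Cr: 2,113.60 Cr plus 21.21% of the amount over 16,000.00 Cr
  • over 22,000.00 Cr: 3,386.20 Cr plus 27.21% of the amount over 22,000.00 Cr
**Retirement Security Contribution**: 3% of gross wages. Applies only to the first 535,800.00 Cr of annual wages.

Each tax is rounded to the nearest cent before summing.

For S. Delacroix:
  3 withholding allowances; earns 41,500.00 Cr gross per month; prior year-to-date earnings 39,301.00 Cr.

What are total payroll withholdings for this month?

Canton Income Tax: taxable = 41,500.00 Cr − 3×960.00 Cr = 38,620.00 Cr
  3,386.20 Cr + 27.21% × (38,620.00 Cr − 22,000.00 Cr) = 3,386.20 Cr + 27.21% × 16,620.00 Cr = 7,908.50 Cr
Retirement Security Contribution: 3% × 41,500.00 Cr = 1,245.00 Cr
Total: 7,908.50 Cr + 1,245.00 Cr = 9,153.50 Cr

9,153.50 Cr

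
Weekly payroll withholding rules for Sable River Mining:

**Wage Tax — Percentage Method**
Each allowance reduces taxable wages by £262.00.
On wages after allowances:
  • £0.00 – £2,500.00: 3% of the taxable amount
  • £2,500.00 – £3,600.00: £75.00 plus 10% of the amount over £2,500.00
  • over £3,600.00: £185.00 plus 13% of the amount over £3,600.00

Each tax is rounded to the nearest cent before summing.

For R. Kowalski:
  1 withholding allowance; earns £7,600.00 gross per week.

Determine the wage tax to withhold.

£670.94

Wage Tax: taxable = £7,600.00 − 1×£262.00 = £7,338.00
  £185.00 + 13% × (£7,338.00 − £3,600.00) = £185.00 + 13% × £3,738.00 = £670.94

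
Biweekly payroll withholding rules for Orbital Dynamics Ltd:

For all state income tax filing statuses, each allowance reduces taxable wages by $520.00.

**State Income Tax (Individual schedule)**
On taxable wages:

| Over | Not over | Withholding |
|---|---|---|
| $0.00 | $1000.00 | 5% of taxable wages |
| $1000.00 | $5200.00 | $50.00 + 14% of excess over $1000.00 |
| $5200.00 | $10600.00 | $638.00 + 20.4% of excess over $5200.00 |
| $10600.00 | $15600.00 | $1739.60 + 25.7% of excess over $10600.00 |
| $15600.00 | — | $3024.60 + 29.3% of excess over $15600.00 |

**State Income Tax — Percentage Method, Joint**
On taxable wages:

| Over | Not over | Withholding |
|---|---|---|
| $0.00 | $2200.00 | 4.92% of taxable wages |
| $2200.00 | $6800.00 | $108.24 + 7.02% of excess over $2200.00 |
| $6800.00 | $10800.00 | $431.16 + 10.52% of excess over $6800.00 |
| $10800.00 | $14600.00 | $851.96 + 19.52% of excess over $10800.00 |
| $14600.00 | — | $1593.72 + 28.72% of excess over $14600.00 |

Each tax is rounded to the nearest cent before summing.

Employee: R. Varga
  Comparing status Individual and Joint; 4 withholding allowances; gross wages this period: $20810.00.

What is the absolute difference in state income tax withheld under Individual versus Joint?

$1161.83

State Income Tax (Individual): taxable = $20810.00 − 4×$520.00 = $18730.00
  $3024.60 + 29.3% × ($18730.00 − $15600.00) = $3024.60 + 29.3% × $3130.00 = $3941.69
State Income Tax (Joint): taxable = $20810.00 − 4×$520.00 = $18730.00
  $1593.72 + 28.72% × ($18730.00 − $14600.00) = $1593.72 + 28.72% × $4130.00 = $2779.86
Difference: |$3941.69 − $2779.86| = $1161.83 (higher under Individual)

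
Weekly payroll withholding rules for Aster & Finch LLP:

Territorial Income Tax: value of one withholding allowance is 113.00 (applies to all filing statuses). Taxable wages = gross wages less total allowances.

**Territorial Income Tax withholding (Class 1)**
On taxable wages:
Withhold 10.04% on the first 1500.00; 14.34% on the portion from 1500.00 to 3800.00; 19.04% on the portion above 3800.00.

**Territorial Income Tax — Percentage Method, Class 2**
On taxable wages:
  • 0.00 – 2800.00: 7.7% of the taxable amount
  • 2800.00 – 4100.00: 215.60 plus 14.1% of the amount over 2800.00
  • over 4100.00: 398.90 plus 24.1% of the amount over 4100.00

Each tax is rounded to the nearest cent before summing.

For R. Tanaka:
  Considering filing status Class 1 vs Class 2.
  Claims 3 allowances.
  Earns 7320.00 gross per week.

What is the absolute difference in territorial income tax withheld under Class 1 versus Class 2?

7.14

Territorial Income Tax (Class 1): taxable = 7320.00 − 3×113.00 = 6981.00
  480.42 + 19.04% × (6981.00 − 3800.00) = 480.42 + 19.04% × 3181.00 = 1086.08
Territorial Income Tax (Class 2): taxable = 7320.00 − 3×113.00 = 6981.00
  398.90 + 24.1% × (6981.00 − 4100.00) = 398.90 + 24.1% × 2881.00 = 1093.22
Difference: |1086.08 − 1093.22| = 7.14 (higher under Class 2)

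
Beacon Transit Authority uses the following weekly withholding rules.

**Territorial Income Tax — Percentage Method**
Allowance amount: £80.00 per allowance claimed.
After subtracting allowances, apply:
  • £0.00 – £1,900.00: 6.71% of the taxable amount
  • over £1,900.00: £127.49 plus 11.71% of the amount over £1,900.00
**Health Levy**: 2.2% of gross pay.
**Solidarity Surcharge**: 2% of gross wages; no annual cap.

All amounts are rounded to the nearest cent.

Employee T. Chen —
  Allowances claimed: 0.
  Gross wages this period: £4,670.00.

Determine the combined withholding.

Territorial Income Tax: taxable = £4,670.00
  £127.49 + 11.71% × (£4,670.00 − £1,900.00) = £127.49 + 11.71% × £2,770.00 = £451.86
Health Levy: 2.2% × £4,670.00 = £102.74
Solidarity Surcharge: 2% × £4,670.00 = £93.40
Total: £451.86 + £102.74 + £93.40 = £648.00

£648.00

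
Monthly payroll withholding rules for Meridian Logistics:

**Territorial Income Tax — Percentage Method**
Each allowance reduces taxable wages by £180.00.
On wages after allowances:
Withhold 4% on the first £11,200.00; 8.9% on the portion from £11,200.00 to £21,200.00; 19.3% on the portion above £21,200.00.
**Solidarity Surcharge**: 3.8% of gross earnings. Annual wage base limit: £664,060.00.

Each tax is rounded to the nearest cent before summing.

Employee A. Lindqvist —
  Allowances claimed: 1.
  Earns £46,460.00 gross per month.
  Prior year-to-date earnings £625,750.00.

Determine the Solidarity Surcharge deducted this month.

Solidarity Surcharge: cap £664,060.00 − YTD £625,750.00 = £38,310.00 subject; 3.8% × £38,310.00 = £1,455.78

£1,455.78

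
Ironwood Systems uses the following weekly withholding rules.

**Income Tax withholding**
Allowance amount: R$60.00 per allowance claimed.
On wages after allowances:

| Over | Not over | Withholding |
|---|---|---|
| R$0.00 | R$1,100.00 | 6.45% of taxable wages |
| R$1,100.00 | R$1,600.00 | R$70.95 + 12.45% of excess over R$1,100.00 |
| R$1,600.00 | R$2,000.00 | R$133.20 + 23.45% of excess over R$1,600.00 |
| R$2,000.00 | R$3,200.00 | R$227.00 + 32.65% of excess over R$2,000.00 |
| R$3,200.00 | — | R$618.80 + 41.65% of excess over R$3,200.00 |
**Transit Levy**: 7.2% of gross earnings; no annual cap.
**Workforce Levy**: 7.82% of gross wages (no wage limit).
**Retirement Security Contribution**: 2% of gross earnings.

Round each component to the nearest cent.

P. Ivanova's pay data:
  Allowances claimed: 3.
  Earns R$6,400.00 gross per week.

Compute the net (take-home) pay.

R$3,434.09

Income Tax: taxable = R$6,400.00 − 3×R$60.00 = R$6,220.00
  R$618.80 + 41.65% × (R$6,220.00 − R$3,200.00) = R$618.80 + 41.65% × R$3,020.00 = R$1,876.63
Transit Levy: 7.2% × R$6,400.00 = R$460.80
Workforce Levy: 7.82% × R$6,400.00 = R$500.48
Retirement Security Contribution: 2% × R$6,400.00 = R$128.00
Total withheld: R$1,876.63 + R$460.80 + R$500.48 + R$128.00 = R$2,965.91
Net pay: R$6,400.00 − R$2,965.91 = R$3,434.09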